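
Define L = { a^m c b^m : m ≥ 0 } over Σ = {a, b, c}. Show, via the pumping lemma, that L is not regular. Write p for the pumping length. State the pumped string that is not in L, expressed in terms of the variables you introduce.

a^{p+k} c b^p

Suppose for contradiction that L is regular, and let p be the pumping length.
Take w = a^p c b^p ∈ L with |w| = 2p+1 ≥ p.
By the pumping lemma, w = xyz with |xy| ≤ p and |y| > 0.
Because |xy| ≤ p and w begins with p copies of a, we have y = a^k with 1 ≤ k ≤ p.
Pump with i = 2: xy^2z = a^{p+k} c b^p, which would require p+k = p. But k ≥ 1, so xy^2z ∉ L.
Contradiction. Therefore L is not regular.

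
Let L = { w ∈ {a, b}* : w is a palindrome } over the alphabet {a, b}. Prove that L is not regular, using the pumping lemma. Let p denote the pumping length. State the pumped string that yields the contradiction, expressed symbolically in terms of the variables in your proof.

Suppose for contradiction that L is regular, and let p be the pumping length.
Take w = a^p b a^p, a palindrome of length 2p+1 ≥ p.
The pumping lemma gives a decomposition w = xyz where |xy| ≤ p and y is nonempty.
Because |xy| ≤ p and w begins with p copies of a, we have y = a^k with 1 ≤ k ≤ p.
Pump with i = 2: xy^2z = a^{p+k} b a^p. Its reverse is a^p b a^{p+k}, which differs from xy^2z since k ≥ 1. So xy^2z is not a palindrome and xy^2z ∉ L.
This is a contradiction; hence L is not regular.

a^{p+k} b a^p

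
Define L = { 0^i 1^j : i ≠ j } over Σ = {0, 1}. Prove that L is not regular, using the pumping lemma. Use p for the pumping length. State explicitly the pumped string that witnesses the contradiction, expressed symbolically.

Assume L is regular. Let p be the pumping length given by the pumping lemma.
Choose w = 0^p 1^{p+p!}. Since p ≠ p+p!, w ∈ L; and |w| ≥ p.
The pumping lemma gives a decomposition w = xyz where |xy| ≤ p and y is nonempty.
Because |xy| ≤ p and w begins with p copies of 0, we have y = 0^k with 1 ≤ k ≤ p.
Since 1 ≤ k ≤ p, k divides p!; set t = 1 + p!/k. Then xy^t z has p + (p!/k)·k = p + p! copies of 0. Now the 0-count equals the 1-count, so i ≠ j fails. So xy^t z = 0^{p+p!} 1^{p+p!} ∉ L.
This is a contradiction; hence L is not regular.

0^{p+p!} 1^{p+p!}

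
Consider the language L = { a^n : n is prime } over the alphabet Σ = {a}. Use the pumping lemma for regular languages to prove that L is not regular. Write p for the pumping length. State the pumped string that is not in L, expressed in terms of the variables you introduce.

a^{q(1+k)}

Assume L is regular. Let p be the pumping length given by the pumping lemma.
Let q be a prime with q ≥ p+2 (infinitely many primes exist), and take w = a^q ∈ L with |w| = q ≥ p.
Write w = xyz as guaranteed by the lemma, with |xy| ≤ p and y is nonempty.
Then y = a^k for some k with 1 ≤ k ≤ p.
Since 1 ≤ k ≤ p, |xz| = q-k. Pump with i = q+1: |xy^{q+1}z| = (q-k)+(q+1)k = q+qk = q(1+k), which is composite (both factors ≥ 2). So xy^{q+1}z = a^{q(1+k)} ∉ L.
This is a contradiction; hence L is not regular.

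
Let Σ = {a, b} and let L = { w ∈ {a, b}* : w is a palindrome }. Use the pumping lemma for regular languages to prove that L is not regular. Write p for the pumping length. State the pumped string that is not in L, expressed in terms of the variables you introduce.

a^{p+k} b a^p

Assume L is regular. Let p be the pumping length given by the pumping lemma.
Take w = a^p b a^p, a palindrome of length 2p+1 ≥ p.
Write w = xyz as guaranteed by the lemma, with |xy| ≤ p and y is nonempty.
Because |xy| ≤ p and w begins with p copies of a, we have y = a^k with 1 ≤ k ≤ p.
Pump with i = 2: xy^2z = a^{p+k} b a^p. Its reverse is a^p b a^{p+k}, which differs from xy^2z since k ≥ 1. So xy^2z is not a palindrome and xy^2z ∉ L.
Contradiction. Therefore L is not regular.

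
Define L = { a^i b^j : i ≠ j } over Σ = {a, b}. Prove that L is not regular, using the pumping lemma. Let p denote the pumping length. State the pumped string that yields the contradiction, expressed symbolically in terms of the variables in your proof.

a^{p+p!} b^{p+p!}

Suppose for contradiction that L is regular, and let p be the pumping length.
Choose w = a^p b^{p+p!}. Since p ≠ p+p!, w ∈ L; and |w| ≥ p.
By the pumping lemma, w = xyz with |xy| ≤ p and y is nonempty.
Because |xy| ≤ p and w begins with p copies of a, we have y = a^k with 1 ≤ k ≤ p.
Since 1 ≤ k ≤ p, k divides p!; set t = 1 + p!/k. Then xy^t z has p + (p!/k)·k = p + p! copies of a. Now the a-count equals the b-count, so i ≠ j fails. So xy^t z = a^{p+p!} b^{p+p!} ∉ L.
This is a contradiction; hence L is not regular.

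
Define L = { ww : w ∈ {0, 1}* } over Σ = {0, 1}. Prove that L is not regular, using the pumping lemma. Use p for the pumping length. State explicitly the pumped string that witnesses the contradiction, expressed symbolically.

Toward a contradiction, assume L is regular with pumping length p.
Take w = 0^p 1^p 0^p 1^p = uu where u = 0^p1^p; then w ∈ L and |w| = 4p ≥ p.
The pumping lemma gives a decomposition w = xyz where |xy| ≤ p and y is nonempty.
Because |xy| ≤ p and w begins with p copies of 0, we have y = 0^k with 1 ≤ k ≤ p.
Pump with i = 2: xy^2z = 0^{p+k} 1^p 0^p 1^p, of length 4p+k. Suppose this equals vv. The string starts with 0 and ends with 1, so v does too; thus the boundary between the two copies of v is a 1→0 transition. There is exactly one such transition, at position 2p+k, so |v| = 2p+k and |vv| = 4p+2k ≠ 4p+k since k ≥ 1. So xy^2z ∉ L.
This is a contradiction; hence L is not regular.

0^{p+k} 1^p 0^p 1^p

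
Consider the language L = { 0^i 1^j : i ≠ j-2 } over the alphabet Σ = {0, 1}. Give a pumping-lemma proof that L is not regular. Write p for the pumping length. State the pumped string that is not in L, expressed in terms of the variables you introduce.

0^{p+p!} 1^{p+p!+2}

Assume L is regular; let p be its pumping constant.
Choose w = 0^p 1^{p+p!+2}. Since p ≠ (p+p!+2)-2 = p+p!, w ∈ L; and |w| ≥ p.
The pumping lemma gives a decomposition w = xyz where |xy| ≤ p and |y| ≥ 1.
Because |xy| ≤ p and w begins with p copies of 0, we have y = 0^k with 1 ≤ k ≤ p.
Since 1 ≤ k ≤ p, k divides p!; set t = 1 + p!/k. Then xy^t z has p + (p!/k)·k = p + p! copies of 0. Now the 0-count is p+p! and (1-count)-2 = (p+p!+2)-2 = p+p!, so i ≠ j-2 fails. So xy^t z = 0^{p+p!} 1^{p+p!+2} ∉ L.
This is a contradiction; hence L is not regular.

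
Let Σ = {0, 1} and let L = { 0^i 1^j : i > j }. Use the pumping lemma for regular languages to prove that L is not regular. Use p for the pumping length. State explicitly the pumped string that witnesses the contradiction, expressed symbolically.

0^{p+1-k} 1^p

Assume L is regular. Let p be the pumping length given by the pumping lemma.
Choose w = 0^{p+1} 1^p ∈ L, with |w| = 2p+1 ≥ p.
Write w = xyz as guaranteed by the lemma, with |xy| ≤ p and |y| > 0.
Because |xy| ≤ p and w begins with p copies of 0, we have y = 0^k with 1 ≤ k ≤ p.
Consider xy^0z = xz = 0^{p+1-k} 1^p. Since k ≥ 1, the 0-count p+1-k is at most p, so i > j fails; thus xz ∉ L.
Contradiction. Therefore L is not regular.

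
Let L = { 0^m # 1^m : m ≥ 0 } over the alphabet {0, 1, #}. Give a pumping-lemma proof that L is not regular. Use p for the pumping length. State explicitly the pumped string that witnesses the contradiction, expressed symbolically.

0^{p+k} # 1^p

Toward a contradiction, assume L is regular with pumping length p.
Take w = 0^p # 1^p ∈ L with |w| = 2p+1 ≥ p.
The pumping lemma gives a decomposition w = xyz where |xy| ≤ p and |y| > 0.
The first p characters of w are 0's, so xy (and hence y) consists only of 0's. Write y = 0^k, 1 ≤ k ≤ p.
Pump with i = 2: xy^2z = 0^{p+k} # 1^p, which would require p+k = p. But k ≥ 1, so xy^2z ∉ L.
This is a contradiction; hence L is not regular.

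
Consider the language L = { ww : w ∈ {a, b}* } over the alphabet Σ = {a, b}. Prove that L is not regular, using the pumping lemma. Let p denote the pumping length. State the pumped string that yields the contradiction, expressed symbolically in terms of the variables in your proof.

Suppose for contradiction that L is regular, and let p be the pumping length.
Take w = a^p b^p a^p b^p = uu where u = a^pb^p; then w ∈ L and |w| = 4p ≥ p.
Write w = xyz as guaranteed by the lemma, with |xy| ≤ p and |y| ≥ 1.
Since the first p symbols of w are all a's and |xy| ≤ p, y lies entirely in the leading a-block: y = a^k for some k with 1 ≤ k ≤ p.
Pump with i = 2: xy^2z = a^{p+k} b^p a^p b^p, of length 4p+k. Suppose this equals vv. The string starts with a and ends with b, so v does too; thus the boundary between the two copies of v is a b→a transition. There is exactly one such transition, at position 2p+k, so |v| = 2p+k and |vv| = 4p+2k ≠ 4p+k since k ≥ 1. So xy^2z ∉ L.
Contradiction. Therefore L is not regular.

a^{p+k} b^p a^p b^p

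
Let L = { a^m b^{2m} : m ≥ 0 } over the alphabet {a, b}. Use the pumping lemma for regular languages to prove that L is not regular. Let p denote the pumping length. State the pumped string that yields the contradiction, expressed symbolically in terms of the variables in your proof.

Assume L is regular; let p be its pumping constant.
Let w = a^p b^{2p} ∈ L; note |w| = 3p ≥ p.
The pumping lemma gives a decomposition w = xyz where |xy| ≤ p and |y| > 0.
The first p characters of w are a's, so xy (and hence y) consists only of a's. Write y = a^k, 1 ≤ k ≤ p.
Pump with i = 2: xy^2z = a^{p+k} b^{2p}. For this to lie in L we would need 2p = 2(p+k), which forces k = 0. But k ≥ 1, so xy^2z ∉ L.
Contradiction. Therefore L is not regular.

a^{p+k} b^{2p}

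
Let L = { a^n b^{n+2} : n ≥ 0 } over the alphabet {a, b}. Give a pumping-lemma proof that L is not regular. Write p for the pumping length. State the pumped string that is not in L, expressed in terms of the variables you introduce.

a^{p+k} b^{p+2}

Assume L is regular. Let p be the pumping length given by the pumping lemma.
Choose w = a^p b^{p+2}, which is in L with |w| = 2p+2 ≥ p.
Write w = xyz as guaranteed by the lemma, with |xy| ≤ p and y is nonempty.
The first p characters of w are a's, so xy (and hence y) consists only of a's. Write y = a^k, 1 ≤ k ≤ p.
Pump with i = 2: xy^2z = a^{p+k} b^{p+2}. For this to lie in L we would need p+2 = (p+k)+2, which forces k = 0. But k ≥ 1, so xy^2z ∉ L.
This is a contradiction; hence L is not regular.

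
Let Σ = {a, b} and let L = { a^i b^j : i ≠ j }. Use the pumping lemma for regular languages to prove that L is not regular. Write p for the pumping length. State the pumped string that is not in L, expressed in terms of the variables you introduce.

a^{p+p!} b^{p+p!}

Assume L is regular. Let p be the pumping length given by the pumping lemma.
Choose w = a^p b^{p+p!}. Since p ≠ p+p!, w ∈ L; and |w| ≥ p.
The pumping lemma gives a decomposition w = xyz where |xy| ≤ p and |y| > 0.
Because |xy| ≤ p and w begins with p copies of a, we have y = a^k with 1 ≤ k ≤ p.
Since 1 ≤ k ≤ p, k divides p!; set t = 1 + p!/k. Then xy^t z has p + (p!/k)·k = p + p! copies of a. Now the a-count equals the b-count, so i ≠ j fails. So xy^t z = a^{p+p!} b^{p+p!} ∉ L.
Contradiction. Therefore L is not regular.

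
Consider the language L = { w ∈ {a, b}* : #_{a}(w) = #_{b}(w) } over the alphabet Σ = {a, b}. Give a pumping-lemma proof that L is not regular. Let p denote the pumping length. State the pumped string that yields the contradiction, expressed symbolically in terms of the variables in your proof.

a^{p+k} b^p

Toward a contradiction, assume L is regular with pumping length p.
Choose w = a^p b^p ∈ L with |w| = 2p ≥ p.
By the pumping lemma, w = xyz with |xy| ≤ p and |y| ≥ 1.
The first p characters of w are a's, so xy (and hence y) consists only of a's. Write y = a^k, 1 ≤ k ≤ p.
Pump with i = 2: xy^2z = a^{p+k} b^p has p+k occurrences of a but only p of b. Since k ≥ 1 the counts differ, so xy^2z ∉ L.
Contradiction. Therefore L is not regular.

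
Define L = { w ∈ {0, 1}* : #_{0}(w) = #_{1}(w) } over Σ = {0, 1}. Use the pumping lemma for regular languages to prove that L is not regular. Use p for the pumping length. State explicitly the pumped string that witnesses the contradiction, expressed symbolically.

0^{p+k} 1^p

Assume L is regular. Let p be the pumping length given by the pumping lemma.
Choose w = 0^p 1^p ∈ L with |w| = 2p ≥ p.
By the pumping lemma, w = xyz with |xy| ≤ p and |y| > 0.
The first p characters of w are 0's, so xy (and hence y) consists only of 0's. Write y = 0^k, 1 ≤ k ≤ p.
Pump with i = 2: xy^2z = 0^{p+k} 1^p has p+k occurrences of 0 but only p of 1. Since k ≥ 1 the counts differ, so xy^2z ∉ L.
This contradicts the pumping lemma, so L is not regular.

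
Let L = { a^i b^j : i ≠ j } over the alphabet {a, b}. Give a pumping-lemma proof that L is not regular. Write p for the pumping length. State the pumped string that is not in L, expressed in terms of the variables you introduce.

a^{p+p!} b^{p+p!}

Assume L is regular; let p be its pumping constant.
Choose w = a^p b^{p+p!}. Since p ≠ p+p!, w ∈ L; and |w| ≥ p.
Write w = xyz as guaranteed by the lemma, with |xy| ≤ p and y is nonempty.
Because |xy| ≤ p and w begins with p copies of a, we have y = a^k with 1 ≤ k ≤ p.
Since 1 ≤ k ≤ p, k divides p!; set t = 1 + p!/k. Then xy^t z has p + (p!/k)·k = p + p! copies of a. Now the a-count equals the b-count, so i ≠ j fails. So xy^t z = a^{p+p!} b^{p+p!} ∉ L.
Contradiction. Therefore L is not regular.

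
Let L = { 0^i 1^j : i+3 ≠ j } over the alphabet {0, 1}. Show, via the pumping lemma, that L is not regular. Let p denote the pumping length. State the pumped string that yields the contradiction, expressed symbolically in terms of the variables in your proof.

0^{p+p!} 1^{p+p!+3}

Assume L is regular; let p be its pumping constant.
Choose w = 0^p 1^{p+p!+3}. Since p ≠ (p+p!+3)-3 = p+p!, w ∈ L; and |w| ≥ p.
By the pumping lemma, w = xyz with |xy| ≤ p and |y| ≥ 1.
The first p characters of w are 0's, so xy (and hence y) consists only of 0's. Write y = 0^k, 1 ≤ k ≤ p.
Since 1 ≤ k ≤ p, k divides p!; set t = 1 + p!/k. Then xy^t z has p + (p!/k)·k = p + p! copies of 0. Now the 0-count is p+p! and (1-count)-3 = (p+p!+3)-3 = p+p!, so i+3 ≠ j fails. So xy^t z = 0^{p+p!} 1^{p+p!+3} ∉ L.
Contradiction. Therefore L is not regular.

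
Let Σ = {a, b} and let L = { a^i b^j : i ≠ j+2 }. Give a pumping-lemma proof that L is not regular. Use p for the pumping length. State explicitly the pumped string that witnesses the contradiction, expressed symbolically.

a^{p+p!} b^{p+p!-2}

Toward a contradiction, assume L is regular with pumping length p.
Choose w = a^p b^{p+p!-2}. Since p ≠ (p+p!-2)+2 = p+p!, w ∈ L; and |w| ≥ p.
By the pumping lemma, w = xyz with |xy| ≤ p and |y| ≥ 1.
Since the first p symbols of w are all a's and |xy| ≤ p, y lies entirely in the leading a-block: y = a^k for some k with 1 ≤ k ≤ p.
Since 1 ≤ k ≤ p, k divides p!; set t = 1 + p!/k. Then xy^t z has p + (p!/k)·k = p + p! copies of a. Now the a-count is p+p! and (b-count)+2 = (p+p!-2)+2 = p+p!, so i ≠ j+2 fails. So xy^t z = a^{p+p!} b^{p+p!-2} ∉ L.
Contradiction. Therefore L is not regular.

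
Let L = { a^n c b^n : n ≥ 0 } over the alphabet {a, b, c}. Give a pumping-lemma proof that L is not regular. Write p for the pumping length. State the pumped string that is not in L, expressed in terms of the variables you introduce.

a^{p+k} c b^p

Assume L is regular. Let p be the pumping length given by the pumping lemma.
Take w = a^p c b^p ∈ L with |w| = 2p+1 ≥ p.
Write w = xyz as guaranteed by the lemma, with |xy| ≤ p and |y| > 0.
Because |xy| ≤ p and w begins with p copies of a, we have y = a^k with 1 ≤ k ≤ p.
Pump with i = 2: xy^2z = a^{p+k} c b^p, which would require p+k = p. But k ≥ 1, so xy^2z ∉ L.
Contradiction. Therefore L is not regular.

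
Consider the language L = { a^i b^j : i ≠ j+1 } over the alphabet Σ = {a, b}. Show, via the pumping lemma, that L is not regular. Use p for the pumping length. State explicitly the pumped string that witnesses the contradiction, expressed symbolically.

Suppose for contradiction that L is regular, and let p be the pumping length.
Choose w = a^p b^{p+p!-1}. Since p ≠ (p+p!-1)+1 = p+p!, w ∈ L; and |w| ≥ p.
By the pumping lemma, w = xyz with |xy| ≤ p and y is nonempty.
The first p characters of w are a's, so xy (and hence y) consists only of a's. Write y = a^k, 1 ≤ k ≤ p.
Since 1 ≤ k ≤ p, k divides p!; set t = 1 + p!/k. Then xy^t z has p + (p!/k)·k = p + p! copies of a. Now the a-count is p+p! and (b-count)+1 = (p+p!-1)+1 = p+p!, so i ≠ j+1 fails. So xy^t z = a^{p+p!} b^{p+p!-1} ∉ L.
This is a contradiction; hence L is not regular.

a^{p+p!} b^{p+p!-1}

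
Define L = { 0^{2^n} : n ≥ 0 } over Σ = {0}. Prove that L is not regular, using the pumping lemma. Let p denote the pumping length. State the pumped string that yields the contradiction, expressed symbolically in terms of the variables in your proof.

0^{2^p+k}

Suppose for contradiction that L is regular, and let p be the pumping length.
Take w = 0^{2^p} ∈ L with |w| = 2^p ≥ p.
Write w = xyz as guaranteed by the lemma, with |xy| ≤ p and |y| ≥ 1.
Then y = 0^k for some k with 1 ≤ k ≤ p.
Pump with i = 2: xy^2z = 0^{2^p+k}. Since 1 ≤ k ≤ p < 2^p, we have 2^p < 2^p+k < 2^{p+1}, so 2^p+k is not a power of 2. So xy^2z ∉ L.
This contradicts the pumping lemma, so L is not regular.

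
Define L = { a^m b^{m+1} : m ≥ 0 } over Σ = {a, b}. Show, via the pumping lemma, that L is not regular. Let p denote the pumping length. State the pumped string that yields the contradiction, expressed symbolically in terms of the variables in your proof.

Assume L is regular. Let p be the pumping length given by the pumping lemma.
Choose w = a^p b^{p+1}, which is in L with |w| = 2p+1 ≥ p.
Write w = xyz as guaranteed by the lemma, with |xy| ≤ p and |y| > 0.
Since the first p symbols of w are all a's and |xy| ≤ p, y lies entirely in the leading a-block: y = a^k for some k with 1 ≤ k ≤ p.
Pump with i = 2: xy^2z = a^{p+k} b^{p+1}. For this to lie in L we would need p+1 = (p+k)+1, which forces k = 0. But k ≥ 1, so xy^2z ∉ L.
This is a contradiction; hence L is not regular.

a^{p+k} b^{p+1}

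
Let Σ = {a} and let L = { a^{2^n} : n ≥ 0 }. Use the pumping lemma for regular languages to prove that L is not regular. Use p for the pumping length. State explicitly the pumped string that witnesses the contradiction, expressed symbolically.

a^{2^p+k}

Suppose for contradiction that L is regular, and let p be the pumping length.
Take w = a^{2^p} ∈ L with |w| = 2^p ≥ p.
Write w = xyz as guaranteed by the lemma, with |xy| ≤ p and |y| > 0.
Then y = a^k for some k with 1 ≤ k ≤ p.
Pump with i = 2: xy^2z = a^{2^p+k}. Since 1 ≤ k ≤ p < 2^p, we have 2^p < 2^p+k < 2^{p+1}, so 2^p+k is not a power of 2. So xy^2z ∉ L.
This is a contradiction; hence L is not regular.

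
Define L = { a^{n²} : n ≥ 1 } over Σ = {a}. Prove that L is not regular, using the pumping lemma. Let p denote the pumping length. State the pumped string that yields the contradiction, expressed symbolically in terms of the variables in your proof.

Toward a contradiction, assume L is regular with pumping length p.
Take w = a^{p²} ∈ L with |w| = p² ≥ p.
Write w = xyz as guaranteed by the lemma, with |xy| ≤ p and y is nonempty.
Then y = a^k for some k with 1 ≤ k ≤ p.
Pump with i = 2: xy^2z = a^{p²+k}. Since 1 ≤ k ≤ p, p² < p²+k ≤ p²+p < (p+1)², so p²+k lies strictly between consecutive squares and is not a perfect square. So xy^2z ∉ L.
This is a contradiction; hence L is not regular.

a^{p²+k}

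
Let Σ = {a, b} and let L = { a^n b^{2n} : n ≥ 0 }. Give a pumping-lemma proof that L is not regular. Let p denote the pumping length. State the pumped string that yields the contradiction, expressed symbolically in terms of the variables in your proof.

Assume L is regular; let p be its pumping constant.
Let w = a^p b^{2p} ∈ L; note |w| = 3p ≥ p.
By the pumping lemma, w = xyz with |xy| ≤ p and |y| ≥ 1.
Because |xy| ≤ p and w begins with p copies of a, we have y = a^k with 1 ≤ k ≤ p.
Pump with i = 2: xy^2z = a^{p+k} b^{2p}. For this to lie in L we would need 2p = 2(p+k), which forces k = 0. But k ≥ 1, so xy^2z ∉ L.
This is a contradiction; hence L is not regular.

a^{p+k} b^{2p}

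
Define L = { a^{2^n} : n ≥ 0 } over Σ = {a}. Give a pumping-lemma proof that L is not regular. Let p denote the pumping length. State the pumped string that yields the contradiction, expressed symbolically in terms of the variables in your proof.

a^{2^p+k}

Assume L is regular. Let p be the pumping length given by the pumping lemma.
Take w = a^{2^p} ∈ L with |w| = 2^p ≥ p.
Write w = xyz as guaranteed by the lemma, with |xy| ≤ p and |y| ≥ 1.
Then y = a^k for some k with 1 ≤ k ≤ p.
Pump with i = 2: xy^2z = a^{2^p+k}. Since 1 ≤ k ≤ p < 2^p, we have 2^p < 2^p+k < 2^{p+1}, so 2^p+k is not a power of 2. So xy^2z ∉ L.
Contradiction. Therefore L is not regular.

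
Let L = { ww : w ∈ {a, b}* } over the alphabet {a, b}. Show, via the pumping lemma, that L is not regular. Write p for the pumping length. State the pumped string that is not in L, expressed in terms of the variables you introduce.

Assume L is regular; let p be its pumping constant.
Take w = a^p b^p a^p b^p = uu where u = a^pb^p; then w ∈ L and |w| = 4p ≥ p.
Write w = xyz as guaranteed by the lemma, with |xy| ≤ p and y is nonempty.
The first p characters of w are a's, so xy (and hence y) consists only of a's. Write y = a^k, 1 ≤ k ≤ p.
Pump with i = 2: xy^2z = a^{p+k} b^p a^p b^p, of length 4p+k. Suppose this equals vv. The string starts with a and ends with b, so v does too; thus the boundary between the two copies of v is a b→a transition. There is exactly one such transition, at position 2p+k, so |v| = 2p+k and |vv| = 4p+2k ≠ 4p+k since k ≥ 1. So xy^2z ∉ L.
This is a contradiction; hence L is not regular.

a^{p+k} b^p a^p b^p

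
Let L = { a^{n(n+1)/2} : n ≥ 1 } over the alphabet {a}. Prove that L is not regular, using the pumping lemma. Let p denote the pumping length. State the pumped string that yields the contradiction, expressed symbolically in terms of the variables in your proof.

a^{p(p+1)/2+k}

Suppose for contradiction that L is regular, and let p be the pumping length.
Take w = a^{p(p+1)/2} ∈ L with |w| = p(p+1)/2 ≥ p.
By the pumping lemma, w = xyz with |xy| ≤ p and |y| ≥ 1.
Then y = a^k for some k with 1 ≤ k ≤ p.
Pump with i = 2: xy^2z = a^{p(p+1)/2+k}. Since 1 ≤ k ≤ p, p(p+1)/2 < p(p+1)/2+k ≤ p(p+1)/2+p < (p+1)(p+2)/2, so p(p+1)/2+k is strictly between consecutive triangular numbers. So xy^2z ∉ L.
Contradiction. Therefore L is not regular.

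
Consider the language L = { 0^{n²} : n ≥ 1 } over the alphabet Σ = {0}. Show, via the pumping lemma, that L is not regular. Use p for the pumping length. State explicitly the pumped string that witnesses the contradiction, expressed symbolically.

Toward a contradiction, assume L is regular with pumping length p.
Take w = 0^{p²} ∈ L with |w| = p² ≥ p.
By the pumping lemma, w = xyz with |xy| ≤ p and |y| ≥ 1.
Then y = 0^k for some k with 1 ≤ k ≤ p.
Pump with i = 2: xy^2z = 0^{p²+k}. Since 1 ≤ k ≤ p, p² < p²+k ≤ p²+p < (p+1)², so p²+k lies strictly between consecutive squares and is not a perfect square. So xy^2z ∉ L.
This is a contradiction; hence L is not regular.

0^{p²+k}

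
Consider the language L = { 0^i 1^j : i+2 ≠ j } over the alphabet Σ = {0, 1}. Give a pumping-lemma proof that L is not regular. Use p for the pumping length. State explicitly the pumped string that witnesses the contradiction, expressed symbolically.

0^{p+p!} 1^{p+p!+2}

Suppose for contradiction that L is regular, and let p be the pumping length.
Choose w = 0^p 1^{p+p!+2}. Since p ≠ (p+p!+2)-2 = p+p!, w ∈ L; and |w| ≥ p.
Write w = xyz as guaranteed by the lemma, with |xy| ≤ p and y is nonempty.
Since the first p symbols of w are all 0's and |xy| ≤ p, y lies entirely in the leading 0-block: y = 0^k for some k with 1 ≤ k ≤ p.
Since 1 ≤ k ≤ p, k divides p!; set t = 1 + p!/k. Then xy^t z has p + (p!/k)·k = p + p! copies of 0. Now the 0-count is p+p! and (1-count)-2 = (p+p!+2)-2 = p+p!, so i+2 ≠ j fails. So xy^t z = 0^{p+p!} 1^{p+p!+2} ∉ L.
Contradiction. Therefore L is not regular.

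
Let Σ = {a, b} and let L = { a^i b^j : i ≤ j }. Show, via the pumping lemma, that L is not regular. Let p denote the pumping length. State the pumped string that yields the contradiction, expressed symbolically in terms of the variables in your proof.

a^{p+k} b^p

Toward a contradiction, assume L is regular with pumping length p.
Choose w = a^p b^p ∈ L, with |w| = 2p ≥ p.
By the pumping lemma, w = xyz with |xy| ≤ p and |y| ≥ 1.
The first p characters of w are a's, so xy (and hence y) consists only of a's. Write y = a^k, 1 ≤ k ≤ p.
Consider xy^2z = a^{p+k} b^p. Since k ≥ 1, the a-count p+k exceeds the b-count p, so i ≤ j fails; thus xy^2z ∉ L.
Contradiction. Therefore L is not regular.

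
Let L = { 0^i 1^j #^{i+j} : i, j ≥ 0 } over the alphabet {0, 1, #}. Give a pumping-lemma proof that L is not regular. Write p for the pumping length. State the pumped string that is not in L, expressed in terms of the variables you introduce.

Toward a contradiction, assume L is regular with pumping length p.
Take w = 0^p 1^p #^{2p} ∈ L (with i=j=p, i+j=2p), |w| = 4p ≥ p.
By the pumping lemma, w = xyz with |xy| ≤ p and y is nonempty.
Because |xy| ≤ p and w begins with p copies of 0, we have y = 0^k with 1 ≤ k ≤ p.
Consider xy^2z = 0^{p+k} 1^p #^{2p}. Now the 0- and 1-counts sum to 2p+k, but the #-count is 2p ≠ 2p+k. So xy^2z ∉ L.
This is a contradiction; hence L is not regular.

0^{p+k} 1^p #^{2p}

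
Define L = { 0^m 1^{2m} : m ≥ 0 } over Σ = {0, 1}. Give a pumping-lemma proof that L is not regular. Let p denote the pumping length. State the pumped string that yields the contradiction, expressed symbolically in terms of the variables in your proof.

Toward a contradiction, assume L is regular with pumping length p.
Take w = 0^p 1^{2p}. Then w ∈ L and |w| = 3p ≥ p.
Write w = xyz as guaranteed by the lemma, with |xy| ≤ p and |y| ≥ 1.
The first p characters of w are 0's, so xy (and hence y) consists only of 0's. Write y = 0^k, 1 ≤ k ≤ p.
Pump with i = 2: xy^2z = 0^{p+k} 1^{2p}. For this to lie in L we would need 2p = 2(p+k), which forces k = 0. But k ≥ 1, so xy^2z ∉ L.
This contradicts the pumping lemma, so L is not regular.

0^{p+k} 1^{2p}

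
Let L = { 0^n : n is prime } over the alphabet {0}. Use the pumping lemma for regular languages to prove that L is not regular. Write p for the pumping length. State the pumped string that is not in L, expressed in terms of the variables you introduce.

0^{q(1+k)}

Suppose for contradiction that L is regular, and let p be the pumping length.
Let q be a prime with q ≥ p+2 (infinitely many primes exist), and take w = 0^q ∈ L with |w| = q ≥ p.
The pumping lemma gives a decomposition w = xyz where |xy| ≤ p and |y| > 0.
Then y = 0^k for some k with 1 ≤ k ≤ p.
Since 1 ≤ k ≤ p, |xz| = q-k. Pump with i = q+1: |xy^{q+1}z| = (q-k)+(q+1)k = q+qk = q(1+k), which is composite (both factors ≥ 2). So xy^{q+1}z = 0^{q(1+k)} ∉ L.
This is a contradiction; hence L is not regular.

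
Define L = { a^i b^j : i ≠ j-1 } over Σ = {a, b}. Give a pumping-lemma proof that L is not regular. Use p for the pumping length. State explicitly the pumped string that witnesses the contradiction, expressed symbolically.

a^{p+p!} b^{p+p!+1}

Assume L is regular; let p be its pumping constant.
Choose w = a^p b^{p+p!+1}. Since p ≠ (p+p!+1)-1 = p+p!, w ∈ L; and |w| ≥ p.
Write w = xyz as guaranteed by the lemma, with |xy| ≤ p and y is nonempty.
The first p characters of w are a's, so xy (and hence y) consists only of a's. Write y = a^k, 1 ≤ k ≤ p.
Since 1 ≤ k ≤ p, k divides p!; set t = 1 + p!/k. Then xy^t z has p + (p!/k)·k = p + p! copies of a. Now the a-count is p+p! and (b-count)-1 = (p+p!+1)-1 = p+p!, so i ≠ j-1 fails. So xy^t z = a^{p+p!} b^{p+p!+1} ∉ L.
Contradiction. Therefore L is not regular.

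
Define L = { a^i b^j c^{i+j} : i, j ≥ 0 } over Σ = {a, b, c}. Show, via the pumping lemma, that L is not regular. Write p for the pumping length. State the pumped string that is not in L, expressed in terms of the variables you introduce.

a^{p+k} b^p c^{2p}

Assume L is regular. Let p be the pumping length given by the pumping lemma.
Take w = a^p b^p c^{2p} ∈ L (with i=j=p, i+j=2p), |w| = 4p ≥ p.
Write w = xyz as guaranteed by the lemma, with |xy| ≤ p and |y| > 0.
Because |xy| ≤ p and w begins with p copies of a, we have y = a^k with 1 ≤ k ≤ p.
Consider xy^2z = a^{p+k} b^p c^{2p}. Now the a- and b-counts sum to 2p+k, but the c-count is 2p ≠ 2p+k. So xy^2z ∉ L.
Contradiction. Therefore L is not regular.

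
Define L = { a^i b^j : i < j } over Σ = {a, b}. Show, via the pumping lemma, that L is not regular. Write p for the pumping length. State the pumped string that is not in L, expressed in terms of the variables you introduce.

Assume L is regular; let p be its pumping constant.
Choose w = a^p b^{p+1} ∈ L, with |w| = 2p+1 ≥ p.
By the pumping lemma, w = xyz with |xy| ≤ p and y is nonempty.
Since the first p symbols of w are all a's and |xy| ≤ p, y lies entirely in the leading a-block: y = a^k for some k with 1 ≤ k ≤ p.
Consider xy^2z = a^{p+k} b^{p+1}. Since k ≥ 1, the a-count p+k is at least p+1, so i < j fails; thus xy^2z ∉ L.
This is a contradiction; hence L is not regular.

a^{p+k} b^{p+1}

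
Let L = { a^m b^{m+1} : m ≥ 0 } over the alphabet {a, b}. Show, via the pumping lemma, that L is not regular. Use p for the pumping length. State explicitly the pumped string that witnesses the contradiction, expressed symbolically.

Assume L is regular. Let p be the pumping length given by the pumping lemma.
Choose w = a^p b^{p+1}, which is in L with |w| = 2p+1 ≥ p.
By the pumping lemma, w = xyz with |xy| ≤ p and |y| > 0.
Since the first p symbols of w are all a's and |xy| ≤ p, y lies entirely in the leading a-block: y = a^k for some k with 1 ≤ k ≤ p.
Pump with i = 2: xy^2z = a^{p+k} b^{p+1}. For this to lie in L we would need p+1 = (p+k)+1, which forces k = 0. But k ≥ 1, so xy^2z ∉ L.
This contradicts the pumping lemma, so L is not regular.

a^{p+k} b^{p+1}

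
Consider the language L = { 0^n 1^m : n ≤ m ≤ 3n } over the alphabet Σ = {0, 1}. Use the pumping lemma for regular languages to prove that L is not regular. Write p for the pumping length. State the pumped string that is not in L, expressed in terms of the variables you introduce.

0^{p+k} 1^p

Suppose for contradiction that L is regular, and let p be the pumping length.
Take w = 0^p 1^p ∈ L (since p ≤ p ≤ 3p), with |w| = 2p ≥ p.
Write w = xyz as guaranteed by the lemma, with |xy| ≤ p and y is nonempty.
Since the first p symbols of w are all 0's and |xy| ≤ p, y lies entirely in the leading 0-block: y = 0^k for some k with 1 ≤ k ≤ p.
Pump with i = 2: xy^2z = 0^{p+k} 1^p. Now n = p+k > p = m, so the condition n ≤ m fails. Thus xy^2z ∉ L.
This is a contradiction; hence L is not regular.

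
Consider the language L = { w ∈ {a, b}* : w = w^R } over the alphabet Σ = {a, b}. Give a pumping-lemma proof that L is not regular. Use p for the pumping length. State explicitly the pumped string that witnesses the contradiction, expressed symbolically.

Suppose for contradiction that L is regular, and let p be the pumping length.
Take w = a^p b a^p, a palindrome of length 2p+1 ≥ p.
Write w = xyz as guaranteed by the lemma, with |xy| ≤ p and |y| > 0.
The first p characters of w are a's, so xy (and hence y) consists only of a's. Write y = a^k, 1 ≤ k ≤ p.
Pump with i = 2: xy^2z = a^{p+k} b a^p. Its reverse is a^p b a^{p+k}, which differs from xy^2z since k ≥ 1. So xy^2z is not a palindrome and xy^2z ∉ L.
Contradiction. Therefore L is not regular.

a^{p+k} b a^p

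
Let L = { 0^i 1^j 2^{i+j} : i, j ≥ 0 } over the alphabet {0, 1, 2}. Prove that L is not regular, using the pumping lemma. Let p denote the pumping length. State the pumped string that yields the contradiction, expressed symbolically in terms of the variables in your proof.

0^{p+k} 1^p 2^{2p}

Assume L is regular. Let p be the pumping length given by the pumping lemma.
Take w = 0^p 1^p 2^{2p} ∈ L (with i=j=p, i+j=2p), |w| = 4p ≥ p.
Write w = xyz as guaranteed by the lemma, with |xy| ≤ p and |y| > 0.
Since the first p symbols of w are all 0's and |xy| ≤ p, y lies entirely in the leading 0-block: y = 0^k for some k with 1 ≤ k ≤ p.
Consider xy^2z = 0^{p+k} 1^p 2^{2p}. Now the 0- and 1-counts sum to 2p+k, but the 2-count is 2p ≠ 2p+k. So xy^2z ∉ L.
Contradiction. Therefore L is not regular.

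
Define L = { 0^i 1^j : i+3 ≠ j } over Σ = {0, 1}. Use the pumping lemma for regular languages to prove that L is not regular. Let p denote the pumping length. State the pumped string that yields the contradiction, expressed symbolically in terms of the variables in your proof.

0^{p+p!} 1^{p+p!+3}

Assume L is regular; let p be its pumping constant.
Choose w = 0^p 1^{p+p!+3}. Since p ≠ (p+p!+3)-3 = p+p!, w ∈ L; and |w| ≥ p.
By the pumping lemma, w = xyz with |xy| ≤ p and |y| > 0.
The first p characters of w are 0's, so xy (and hence y) consists only of 0's. Write y = 0^k, 1 ≤ k ≤ p.
Since 1 ≤ k ≤ p, k divides p!; set t = 1 + p!/k. Then xy^t z has p + (p!/k)·k = p + p! copies of 0. Now the 0-count is p+p! and (1-count)-3 = (p+p!+3)-3 = p+p!, so i+3 ≠ j fails. So xy^t z = 0^{p+p!} 1^{p+p!+3} ∉ L.
Contradiction. Therefore L is not regular.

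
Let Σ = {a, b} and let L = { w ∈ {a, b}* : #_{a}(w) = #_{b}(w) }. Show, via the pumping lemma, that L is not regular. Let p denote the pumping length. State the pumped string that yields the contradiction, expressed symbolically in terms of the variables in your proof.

Suppose for contradiction that L is regular, and let p be the pumping length.
Choose w = a^p b^p ∈ L with |w| = 2p ≥ p.
By the pumping lemma, w = xyz with |xy| ≤ p and |y| > 0.
Because |xy| ≤ p and w begins with p copies of a, we have y = a^k with 1 ≤ k ≤ p.
Pump with i = 2: xy^2z = a^{p+k} b^p has p+k occurrences of a but only p of b. Since k ≥ 1 the counts differ, so xy^2z ∉ L.
Contradiction. Therefore L is not regular.

a^{p+k} b^p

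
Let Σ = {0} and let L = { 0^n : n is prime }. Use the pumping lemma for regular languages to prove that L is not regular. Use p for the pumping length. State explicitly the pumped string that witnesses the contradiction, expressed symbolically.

0^{q(1+k)}

Assume L is regular; let p be its pumping constant.
Let q be a prime with q ≥ p+2 (infinitely many primes exist), and take w = 0^q ∈ L with |w| = q ≥ p.
By the pumping lemma, w = xyz with |xy| ≤ p and |y| > 0.
Then y = 0^k for some k with 1 ≤ k ≤ p.
Since 1 ≤ k ≤ p, |xz| = q-k. Pump with i = q+1: |xy^{q+1}z| = (q-k)+(q+1)k = q+qk = q(1+k), which is composite (both factors ≥ 2). So xy^{q+1}z = 0^{q(1+k)} ∉ L.
This is a contradiction; hence L is not regular.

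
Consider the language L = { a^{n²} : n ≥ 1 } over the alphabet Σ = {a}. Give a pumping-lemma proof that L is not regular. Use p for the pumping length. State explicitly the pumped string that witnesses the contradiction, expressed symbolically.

Assume L is regular. Let p be the pumping length given by the pumping lemma.
Take w = a^{p²} ∈ L with |w| = p² ≥ p.
Write w = xyz as guaranteed by the lemma, with |xy| ≤ p and |y| ≥ 1.
Then y = a^k for some k with 1 ≤ k ≤ p.
Pump with i = 2: xy^2z = a^{p²+k}. Since 1 ≤ k ≤ p, p² < p²+k ≤ p²+p < (p+1)², so p²+k lies strictly between consecutive squares and is not a perfect square. So xy^2z ∉ L.
This is a contradiction; hence L is not regular.

a^{p²+k}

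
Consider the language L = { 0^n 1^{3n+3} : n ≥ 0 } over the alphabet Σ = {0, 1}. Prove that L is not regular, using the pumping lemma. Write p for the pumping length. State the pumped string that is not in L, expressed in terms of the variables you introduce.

0^{p+k} 1^{3p+3}

Suppose for contradiction that L is regular, and let p be the pumping length.
Choose w = 0^p 1^{3p+3}, which is in L with |w| = 4p+3 ≥ p.
By the pumping lemma, w = xyz with |xy| ≤ p and y is nonempty.
The first p characters of w are 0's, so xy (and hence y) consists only of 0's. Write y = 0^k, 1 ≤ k ≤ p.
Pump with i = 2: xy^2z = 0^{p+k} 1^{3p+3}. For this to lie in L we would need 3p+3 = 3(p+k)+3, which forces k = 0. But k ≥ 1, so xy^2z ∉ L.
Contradiction. Therefore L is not regular.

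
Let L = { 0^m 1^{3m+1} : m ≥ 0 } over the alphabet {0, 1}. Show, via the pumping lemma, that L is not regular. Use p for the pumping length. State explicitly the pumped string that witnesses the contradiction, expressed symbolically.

0^{p+k} 1^{3p+1}

Toward a contradiction, assume L is regular with pumping length p.
Let w = 0^p 1^{3p+1} ∈ L; note |w| = 4p+1 ≥ p.
Write w = xyz as guaranteed by the lemma, with |xy| ≤ p and |y| ≥ 1.
The first p characters of w are 0's, so xy (and hence y) consists only of 0's. Write y = 0^k, 1 ≤ k ≤ p.
Pump with i = 2: xy^2z = 0^{p+k} 1^{3p+1}. For this to lie in L we would need 3p+1 = 3(p+k)+1, which forces k = 0. But k ≥ 1, so xy^2z ∉ L.
Contradiction. Therefore L is not regular.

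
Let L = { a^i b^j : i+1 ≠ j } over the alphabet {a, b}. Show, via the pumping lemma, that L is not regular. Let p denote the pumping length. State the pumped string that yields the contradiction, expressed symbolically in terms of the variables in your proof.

a^{p+p!} b^{p+p!+1}

Assume L is regular; let p be its pumping constant.
Choose w = a^p b^{p+p!+1}. Since p ≠ (p+p!+1)-1 = p+p!, w ∈ L; and |w| ≥ p.
By the pumping lemma, w = xyz with |xy| ≤ p and |y| ≥ 1.
Because |xy| ≤ p and w begins with p copies of a, we have y = a^k with 1 ≤ k ≤ p.
Since 1 ≤ k ≤ p, k divides p!; set t = 1 + p!/k. Then xy^t z has p + (p!/k)·k = p + p! copies of a. Now the a-count is p+p! and (b-count)-1 = (p+p!+1)-1 = p+p!, so i+1 ≠ j fails. So xy^t z = a^{p+p!} b^{p+p!+1} ∉ L.
Contradiction. Therefore L is not regular.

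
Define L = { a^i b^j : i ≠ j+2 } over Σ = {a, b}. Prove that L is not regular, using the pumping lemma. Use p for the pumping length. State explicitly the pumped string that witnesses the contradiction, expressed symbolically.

a^{p+p!} b^{p+p!-2}

Suppose for contradiction that L is regular, and let p be the pumping length.
Choose w = a^p b^{p+p!-2}. Since p ≠ (p+p!-2)+2 = p+p!, w ∈ L; and |w| ≥ p.
By the pumping lemma, w = xyz with |xy| ≤ p and |y| ≥ 1.
Since the first p symbols of w are all a's and |xy| ≤ p, y lies entirely in the leading a-block: y = a^k for some k with 1 ≤ k ≤ p.
Since 1 ≤ k ≤ p, k divides p!; set t = 1 + p!/k. Then xy^t z has p + (p!/k)·k = p + p! copies of a. Now the a-count is p+p! and (b-count)+2 = (p+p!-2)+2 = p+p!, so i ≠ j+2 fails. So xy^t z = a^{p+p!} b^{p+p!-2} ∉ L.
This contradicts the pumping lemma, so L is not regular.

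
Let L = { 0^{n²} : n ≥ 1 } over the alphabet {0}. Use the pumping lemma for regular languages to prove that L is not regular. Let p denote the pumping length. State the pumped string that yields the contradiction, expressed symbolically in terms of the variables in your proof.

0^{p²+k}

Assume L is regular. Let p be the pumping length given by the pumping lemma.
Take w = 0^{p²} ∈ L with |w| = p² ≥ p.
The pumping lemma gives a decomposition w = xyz where |xy| ≤ p and |y| ≥ 1.
Then y = 0^k for some k with 1 ≤ k ≤ p.
Pump with i = 2: xy^2z = 0^{p²+k}. Since 1 ≤ k ≤ p, p² < p²+k ≤ p²+p < (p+1)², so p²+k lies strictly between consecutive squares and is not a perfect square. So xy^2z ∉ L.
This is a contradiction; hence L is not regular.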